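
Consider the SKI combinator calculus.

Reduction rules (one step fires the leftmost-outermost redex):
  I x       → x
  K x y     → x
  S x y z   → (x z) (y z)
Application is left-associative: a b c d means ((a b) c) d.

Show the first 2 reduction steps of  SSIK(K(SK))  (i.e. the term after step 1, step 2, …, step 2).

  start: SSIK(K(SK))
  →1  SK(IK)(K(SK))
  →2  K(K(SK))(IK(K(SK)))

Answer: after 2 steps: K(K(SK))(IK(K(SK)))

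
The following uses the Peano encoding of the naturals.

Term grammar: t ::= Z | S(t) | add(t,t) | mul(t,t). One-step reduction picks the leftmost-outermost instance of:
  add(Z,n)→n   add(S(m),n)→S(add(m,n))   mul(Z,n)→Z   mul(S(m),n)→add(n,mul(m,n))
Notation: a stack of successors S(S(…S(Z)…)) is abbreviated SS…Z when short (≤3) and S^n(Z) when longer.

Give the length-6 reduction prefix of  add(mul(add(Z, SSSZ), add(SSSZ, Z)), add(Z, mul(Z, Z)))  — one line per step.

Answer: after 6 steps: S(add(add(S(add(SZ, Z)), mul(SSZ, add(SSSZ, Z))), add(Z, mul(Z, Z))))

Working:
  start: add(mul(add(Z, SSSZ), add(SSSZ, Z)), add(Z, mul(Z, Z)))
  →1  add(mul(SSSZ, add(SSSZ, Z)), add(Z, mul(Z, Z)))
  →2  add(add(add(SSSZ, Z), mul(SSZ, add(SSSZ, Z))), add(Z, mul(Z, Z)))
  →3  add(add(S(add(SSZ, Z)), mul(SSZ, add(SSSZ, Z))), add(Z, mul(Z, Z)))
  →4  add(S(add(add(SSZ, Z), mul(SSZ, add(SSSZ, Z)))), add(Z, mul(Z, Z)))
  →5  S(add(add(add(SSZ, Z), mul(SSZ, add(SSSZ, Z))), add(Z, mul(Z, Z))))
  →6  S(add(add(S(add(SZ, Z)), mul(SSZ, add(SSSZ, Z))), add(Z, mul(Z, Z))))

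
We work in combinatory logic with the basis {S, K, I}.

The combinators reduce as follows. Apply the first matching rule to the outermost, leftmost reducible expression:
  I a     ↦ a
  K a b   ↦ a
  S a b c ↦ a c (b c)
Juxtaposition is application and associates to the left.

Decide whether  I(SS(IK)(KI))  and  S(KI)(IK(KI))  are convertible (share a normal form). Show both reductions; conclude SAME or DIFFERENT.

Term A:
  start: I(SS(IK)(KI))
  →1  SS(IK)(KI)
  →2  S(KI)(IK(KI))
  →3  S(KI)(K(KI))

Term B:
  start: S(KI)(IK(KI))
  →1  S(KI)(K(KI))

Answer: SAME — A ⇓ S(KI)(K(KI)), B ⇓ S(KI)(K(KI))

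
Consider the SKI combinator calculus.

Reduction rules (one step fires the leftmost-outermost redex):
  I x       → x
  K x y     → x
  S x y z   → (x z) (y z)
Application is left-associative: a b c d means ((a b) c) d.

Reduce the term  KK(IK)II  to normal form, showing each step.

Answer: normal form = I  (in 2 steps)

Derivation:
  start: KK(IK)II
  step 1: KII
  step 2: I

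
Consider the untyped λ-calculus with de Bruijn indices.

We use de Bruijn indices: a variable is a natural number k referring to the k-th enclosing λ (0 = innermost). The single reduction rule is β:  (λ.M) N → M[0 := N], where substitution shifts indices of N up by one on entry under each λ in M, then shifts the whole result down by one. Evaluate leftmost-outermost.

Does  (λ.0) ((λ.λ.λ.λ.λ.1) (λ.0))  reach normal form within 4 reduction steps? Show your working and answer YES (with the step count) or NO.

Answer: YES — reaches normal form λ.λ.λ.λ.1 in 2 ≤ 4 steps

Reduction:
  start: (λ.0) ((λ.λ.λ.λ.λ.1) (λ.0))
  step 1: (λ.λ.λ.λ.λ.1) (λ.0)
  step 2: λ.λ.λ.λ.1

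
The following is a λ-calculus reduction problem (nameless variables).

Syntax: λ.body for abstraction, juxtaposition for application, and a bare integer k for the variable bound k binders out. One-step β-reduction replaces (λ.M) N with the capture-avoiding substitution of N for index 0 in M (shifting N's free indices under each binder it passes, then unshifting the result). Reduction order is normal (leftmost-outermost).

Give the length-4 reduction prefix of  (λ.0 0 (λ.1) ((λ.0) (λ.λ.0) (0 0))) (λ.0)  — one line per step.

Answer: after 4 steps: λ.0

Derivation:
  start: (λ.0 0 (λ.1) ((λ.0) (λ.λ.0) (0 0))) (λ.0)
  [1] (λ.0) (λ.0) (λ.λ.0) ((λ.0) (λ.λ.0) ((λ.0) (λ.0)))
  [2] (λ.0) (λ.λ.0) ((λ.0) (λ.λ.0) ((λ.0) (λ.0)))
  [3] (λ.λ.0) ((λ.0) (λ.λ.0) ((λ.0) (λ.0)))
  [4] λ.0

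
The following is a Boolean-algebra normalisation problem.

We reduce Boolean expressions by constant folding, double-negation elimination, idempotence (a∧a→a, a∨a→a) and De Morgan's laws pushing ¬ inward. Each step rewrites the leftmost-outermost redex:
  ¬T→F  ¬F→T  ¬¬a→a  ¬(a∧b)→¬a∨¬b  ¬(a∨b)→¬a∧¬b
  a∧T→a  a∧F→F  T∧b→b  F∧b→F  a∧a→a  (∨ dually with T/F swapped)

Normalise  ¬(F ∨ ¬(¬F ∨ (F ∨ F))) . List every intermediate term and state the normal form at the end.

Answer: normal form = T  (in 6 steps)

Reduction:
  start: ¬(F ∨ ¬(¬F ∨ (F ∨ F)))
  [1] ¬F ∧ ¬¬(¬F ∨ (F ∨ F))
  [2] T ∧ ¬¬(¬F ∨ (F ∨ F))
  [3] ¬¬(¬F ∨ (F ∨ F))
  [4] ¬F ∨ (F ∨ F)
  [5] T ∨ (F ∨ F)
  [6] T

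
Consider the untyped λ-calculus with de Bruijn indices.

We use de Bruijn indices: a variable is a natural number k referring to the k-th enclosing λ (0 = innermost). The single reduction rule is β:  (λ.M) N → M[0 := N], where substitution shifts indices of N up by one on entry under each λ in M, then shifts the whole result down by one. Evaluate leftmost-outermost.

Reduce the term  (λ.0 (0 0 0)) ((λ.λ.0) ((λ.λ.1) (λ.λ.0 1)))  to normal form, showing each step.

  start: (λ.0 (0 0 0)) ((λ.λ.0) ((λ.λ.1) (λ.λ.0 1)))
  →1  (λ.λ.0) ((λ.λ.1) (λ.λ.0 1)) ((λ.λ.0) ((λ.λ.1) (λ.λ.0 1)) ((λ.λ.0) ((λ.λ.1) (λ.λ.0 1))) ((λ.λ.0) ((λ.λ.1) (λ.λ.0 1))))
  →2  (λ.0) ((λ.λ.0) ((λ.λ.1) (λ.λ.0 1)) ((λ.λ.0) ((λ.λ.1) (λ.λ.0 1))) ((λ.λ.0) ((λ.λ.1) (λ.λ.0 1))))
  →3  (λ.λ.0) ((λ.λ.1) (λ.λ.0 1)) ((λ.λ.0) ((λ.λ.1) (λ.λ.0 1))) ((λ.λ.0) ((λ.λ.1) (λ.λ.0 1)))
  →4  (λ.0) ((λ.λ.0) ((λ.λ.1) (λ.λ.0 1))) ((λ.λ.0) ((λ.λ.1) (λ.λ.0 1)))
  →5  (λ.λ.0) ((λ.λ.1) (λ.λ.0 1)) ((λ.λ.0) ((λ.λ.1) (λ.λ.0 1)))
  →6  (λ.0) ((λ.λ.0) ((λ.λ.1) (λ.λ.0 1)))
  →7  (λ.λ.0) ((λ.λ.1) (λ.λ.0 1))
  →8  λ.0

Answer: normal form = λ.0  (in 8 steps)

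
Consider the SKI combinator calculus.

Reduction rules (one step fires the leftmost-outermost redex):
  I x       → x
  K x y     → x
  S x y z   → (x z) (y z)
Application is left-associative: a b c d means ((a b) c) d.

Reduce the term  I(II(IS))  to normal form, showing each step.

  start: I(II(IS))
  [1] II(IS)
  [2] I(IS)
  [3] IS
  [4] S

Answer: normal form = S  (in 4 steps)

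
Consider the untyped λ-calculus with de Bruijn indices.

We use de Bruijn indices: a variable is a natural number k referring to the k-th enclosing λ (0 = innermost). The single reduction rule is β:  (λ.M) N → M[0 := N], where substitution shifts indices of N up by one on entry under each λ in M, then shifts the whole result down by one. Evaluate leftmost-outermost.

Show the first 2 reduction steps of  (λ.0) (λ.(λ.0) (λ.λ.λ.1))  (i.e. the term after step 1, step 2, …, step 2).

Answer: after 2 steps: λ.λ.λ.λ.1

Working:
  start: (λ.0) (λ.(λ.0) (λ.λ.λ.1))
  step 1: λ.(λ.0) (λ.λ.λ.1)
  step 2: λ.λ.λ.λ.1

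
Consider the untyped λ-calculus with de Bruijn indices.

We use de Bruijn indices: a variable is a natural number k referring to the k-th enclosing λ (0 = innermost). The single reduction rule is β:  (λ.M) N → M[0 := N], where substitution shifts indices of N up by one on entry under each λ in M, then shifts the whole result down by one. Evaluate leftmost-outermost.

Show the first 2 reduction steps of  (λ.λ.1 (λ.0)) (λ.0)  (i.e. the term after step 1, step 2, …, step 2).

  start: (λ.λ.1 (λ.0)) (λ.0)
  step 1: λ.(λ.0) (λ.0)
  step 2: λ.λ.0

Answer: after 2 steps: λ.λ.0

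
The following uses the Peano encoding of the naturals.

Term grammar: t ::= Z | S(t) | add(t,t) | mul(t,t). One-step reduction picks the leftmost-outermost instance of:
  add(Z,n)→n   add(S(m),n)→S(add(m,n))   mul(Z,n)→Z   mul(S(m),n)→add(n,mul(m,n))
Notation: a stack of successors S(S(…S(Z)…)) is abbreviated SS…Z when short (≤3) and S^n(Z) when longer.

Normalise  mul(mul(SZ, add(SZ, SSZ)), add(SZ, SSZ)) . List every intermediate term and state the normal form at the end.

Answer: normal form = S^9(Z)  (in 30 steps)

Reduction:
  start: mul(mul(SZ, add(SZ, SSZ)), add(SZ, SSZ))
  step 1: mul(add(add(SZ, SSZ), mul(Z, add(SZ, SSZ))), add(SZ, SSZ))
  step 2: mul(add(S(add(Z, SSZ)), mul(Z, add(SZ, SSZ))), add(SZ, SSZ))
  step 3: mul(S(add(add(Z, SSZ), mul(Z, add(SZ, SSZ)))), add(SZ, SSZ))
  step 4: add(add(SZ, SSZ), mul(add(add(Z, SSZ), mul(Z, add(SZ, SSZ))), add(SZ, SSZ)))
  step 5: add(S(add(Z, SSZ)), mul(add(add(Z, SSZ), mul(Z, add(SZ, SSZ))), add(SZ, SSZ)))
  step 6: S(add(add(Z, SSZ), mul(add(add(Z, SSZ), mul(Z, add(SZ, SSZ))), add(SZ, SSZ))))
  step 7: S(add(SSZ, mul(add(add(Z, SSZ), mul(Z, add(SZ, SSZ))), add(SZ, SSZ))))
  step 8: S(S(add(SZ, mul(add(add(Z, SSZ), mul(Z, add(SZ, SSZ))), add(SZ, SSZ)))))
  step 9: S(S(S(add(Z, mul(add(add(Z, SSZ), mul(Z, add(SZ, SSZ))), add(SZ, SSZ))))))
  step 10: S(S(S(mul(add(add(Z, SSZ), mul(Z, add(SZ, SSZ))), add(SZ, SSZ)))))
  step 11: S(S(S(mul(add(SSZ, mul(Z, add(SZ, SSZ))), add(SZ, SSZ)))))
  step 12: S(S(S(mul(S(add(SZ, mul(Z, add(SZ, SSZ)))), add(SZ, SSZ)))))
  step 13: S(S(S(add(add(SZ, SSZ), mul(add(SZ, mul(Z, add(SZ, SSZ))), add(SZ, SSZ))))))
  step 14: S(S(S(add(S(add(Z, SSZ)), mul(add(SZ, mul(Z, add(SZ, SSZ))), add(SZ, SSZ))))))
  step 15: S(S(S(S(add(add(Z, SSZ), mul(add(SZ, mul(Z, add(SZ, SSZ))), add(SZ, SSZ)))))))
  step 16: S(S(S(S(add(SSZ, mul(add(SZ, mul(Z, add(SZ, SSZ))), add(SZ, SSZ)))))))
  step 17: S(S(S(S(S(add(SZ, mul(add(SZ, mul(Z, add(SZ, SSZ))), add(SZ, SSZ))))))))
  step 18: S(S(S(S(S(S(add(Z, mul(add(SZ, mul(Z, add(SZ, SSZ))), add(SZ, SSZ)))))))))
  step 19: S(S(S(S(S(S(mul(add(SZ, mul(Z, add(SZ, SSZ))), add(SZ, SSZ))))))))
  step 20: S(S(S(S(S(S(mul(S(add(Z, mul(Z, add(SZ, SSZ)))), add(SZ, SSZ))))))))
  step 21: S(S(S(S(S(S(add(add(SZ, SSZ), mul(add(Z, mul(Z, add(SZ, SSZ))), add(SZ, SSZ)))))))))
  step 22: S(S(S(S(S(S(add(S(add(Z, SSZ)), mul(add(Z, mul(Z, add(SZ, SSZ))), add(SZ, SSZ)))))))))
  step 23: S(S(S(S(S(S(S(add(add(Z, SSZ), mul(add(Z, mul(Z, add(SZ, SSZ))), add(SZ, SSZ))))))))))
  step 24: S(S(S(S(S(S(S(add(SSZ, mul(add(Z, mul(Z, add(SZ, SSZ))), add(SZ, SSZ))))))))))
  step 25: S(S(S(S(S(S(S(S(add(SZ, mul(add(Z, mul(Z, add(SZ, SSZ))), add(SZ, SSZ)))))))))))
  step 26: S(S(S(S(S(S(S(S(S(add(Z, mul(add(Z, mul(Z, add(SZ, SSZ))), add(SZ, SSZ))))))))))))
  step 27: S(S(S(S(S(S(S(S(S(mul(add(Z, mul(Z, add(SZ, SSZ))), add(SZ, SSZ)))))))))))
  step 28: S(S(S(S(S(S(S(S(S(mul(mul(Z, add(SZ, SSZ)), add(SZ, SSZ)))))))))))
  step 29: S(S(S(S(S(S(S(S(S(mul(Z, add(SZ, SSZ)))))))))))
  step 30: S^9(Z)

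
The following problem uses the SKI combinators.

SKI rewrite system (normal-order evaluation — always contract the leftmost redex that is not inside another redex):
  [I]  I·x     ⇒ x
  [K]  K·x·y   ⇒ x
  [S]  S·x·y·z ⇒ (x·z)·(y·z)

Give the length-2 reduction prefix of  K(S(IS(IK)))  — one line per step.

  start: K(S(IS(IK)))
  step 1: K(S(S(IK)))
  step 2: K(S(SK))

Answer: after 2 steps: K(S(SK))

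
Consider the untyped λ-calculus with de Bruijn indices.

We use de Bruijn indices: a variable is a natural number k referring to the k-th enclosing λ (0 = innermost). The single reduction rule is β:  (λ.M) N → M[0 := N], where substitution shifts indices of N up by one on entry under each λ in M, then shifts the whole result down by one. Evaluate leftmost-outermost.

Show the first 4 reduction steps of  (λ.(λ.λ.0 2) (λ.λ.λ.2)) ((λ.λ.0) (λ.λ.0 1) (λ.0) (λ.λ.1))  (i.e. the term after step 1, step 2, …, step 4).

  start: (λ.(λ.λ.0 2) (λ.λ.λ.2)) ((λ.λ.0) (λ.λ.0 1) (λ.0) (λ.λ.1))
  [1] (λ.λ.0 ((λ.λ.0) (λ.λ.0 1) (λ.0) (λ.λ.1))) (λ.λ.λ.2)
  [2] λ.0 ((λ.λ.0) (λ.λ.0 1) (λ.0) (λ.λ.1))
  [3] λ.0 ((λ.0) (λ.0) (λ.λ.1))
  [4] λ.0 ((λ.0) (λ.λ.1))

Answer: after 4 steps: λ.0 ((λ.0) (λ.λ.1))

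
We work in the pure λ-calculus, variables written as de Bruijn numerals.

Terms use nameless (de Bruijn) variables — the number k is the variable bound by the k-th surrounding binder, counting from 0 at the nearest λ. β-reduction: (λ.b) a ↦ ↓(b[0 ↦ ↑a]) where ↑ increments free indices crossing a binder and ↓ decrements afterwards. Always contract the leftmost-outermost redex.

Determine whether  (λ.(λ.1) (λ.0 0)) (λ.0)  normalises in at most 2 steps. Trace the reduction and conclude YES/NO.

Answer: YES — reaches normal form λ.0 in 2 ≤ 2 steps

Working:
  start: (λ.(λ.1) (λ.0 0)) (λ.0)
  step 1: (λ.λ.0) (λ.0 0)
  step 2: λ.0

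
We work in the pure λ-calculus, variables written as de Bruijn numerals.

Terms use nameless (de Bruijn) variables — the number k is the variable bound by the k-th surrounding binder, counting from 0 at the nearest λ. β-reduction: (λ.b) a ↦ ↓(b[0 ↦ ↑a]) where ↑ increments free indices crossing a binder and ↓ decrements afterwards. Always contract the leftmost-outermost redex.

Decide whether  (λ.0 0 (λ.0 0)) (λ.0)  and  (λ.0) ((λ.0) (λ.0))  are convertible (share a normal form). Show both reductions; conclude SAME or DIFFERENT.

Answer: DIFFERENT — A ⇓ λ.0 0, B ⇓ λ.0

Derivation:
Term A:
  start: (λ.0 0 (λ.0 0)) (λ.0)
  [1] (λ.0) (λ.0) (λ.0 0)
  [2] (λ.0) (λ.0 0)
  [3] λ.0 0

Term B:
  start: (λ.0) ((λ.0) (λ.0))
  [1] (λ.0) (λ.0)
  [2] λ.0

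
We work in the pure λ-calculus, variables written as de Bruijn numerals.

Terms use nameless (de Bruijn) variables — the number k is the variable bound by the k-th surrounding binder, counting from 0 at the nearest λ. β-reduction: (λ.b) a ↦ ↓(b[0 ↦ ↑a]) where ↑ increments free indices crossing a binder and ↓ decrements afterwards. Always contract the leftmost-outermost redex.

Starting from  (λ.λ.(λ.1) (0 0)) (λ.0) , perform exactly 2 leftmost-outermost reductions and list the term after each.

Answer: after 2 steps: λ.0

Derivation:
  start: (λ.λ.(λ.1) (0 0)) (λ.0)
  step 1: λ.(λ.1) (0 0)
  step 2: λ.0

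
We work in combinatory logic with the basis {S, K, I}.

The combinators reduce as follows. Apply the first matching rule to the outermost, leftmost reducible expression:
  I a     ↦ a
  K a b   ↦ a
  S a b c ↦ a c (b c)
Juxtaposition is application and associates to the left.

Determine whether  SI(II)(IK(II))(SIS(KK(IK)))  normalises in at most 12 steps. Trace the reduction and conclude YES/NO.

  start: SI(II)(IK(II))(SIS(KK(IK)))
  [1] I(IK(II))(II(IK(II)))(SIS(KK(IK)))
  [2] IK(II)(II(IK(II)))(SIS(KK(IK)))
  [3] K(II)(II(IK(II)))(SIS(KK(IK)))
  [4] II(SIS(KK(IK)))
  [5] I(SIS(KK(IK)))
  [6] SIS(KK(IK))
  [7] I(KK(IK))(S(KK(IK)))
  [8] KK(IK)(S(KK(IK)))
  [9] K(S(KK(IK)))
  [10] K(SK)

Answer: YES — reaches normal form K(SK) in 10 ≤ 12 steps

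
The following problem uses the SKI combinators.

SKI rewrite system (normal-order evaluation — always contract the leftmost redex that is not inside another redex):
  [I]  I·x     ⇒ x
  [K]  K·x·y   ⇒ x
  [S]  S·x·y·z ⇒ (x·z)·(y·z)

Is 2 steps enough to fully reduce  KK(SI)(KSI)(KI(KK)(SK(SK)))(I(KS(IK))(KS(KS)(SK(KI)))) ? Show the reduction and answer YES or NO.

  start: KK(SI)(KSI)(KI(KK)(SK(SK)))(I(KS(IK))(KS(KS)(SK(KI))))
  step 1: K(KSI)(KI(KK)(SK(SK)))(I(KS(IK))(KS(KS)(SK(KI))))
  step 2: KSI(I(KS(IK))(KS(KS)(SK(KI))))

Answer: NO — after 2 steps the term is KSI(I(KS(IK))(KS(KS)(SK(KI)))), not yet normal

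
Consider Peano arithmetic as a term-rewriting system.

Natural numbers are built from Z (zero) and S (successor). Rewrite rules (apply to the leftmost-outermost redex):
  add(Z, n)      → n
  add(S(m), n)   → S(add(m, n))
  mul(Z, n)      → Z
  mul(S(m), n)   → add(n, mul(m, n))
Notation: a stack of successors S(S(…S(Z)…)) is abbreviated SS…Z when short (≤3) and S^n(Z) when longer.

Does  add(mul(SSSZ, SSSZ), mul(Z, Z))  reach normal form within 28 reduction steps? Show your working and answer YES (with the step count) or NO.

  start: add(mul(SSSZ, SSSZ), mul(Z, Z))
  [1] add(add(SSSZ, mul(SSZ, SSSZ)), mul(Z, Z))
  [2] add(S(add(SSZ, mul(SSZ, SSSZ))), mul(Z, Z))
  [3] S(add(add(SSZ, mul(SSZ, SSSZ)), mul(Z, Z)))
  [4] S(add(S(add(SZ, mul(SSZ, SSSZ))), mul(Z, Z)))
  [5] S(S(add(add(SZ, mul(SSZ, SSSZ)), mul(Z, Z))))
  [6] S(S(add(S(add(Z, mul(SSZ, SSSZ))), mul(Z, Z))))
  [7] S(S(S(add(add(Z, mul(SSZ, SSSZ)), mul(Z, Z)))))
  [8] S(S(S(add(mul(SSZ, SSSZ), mul(Z, Z)))))
  [9] S(S(S(add(add(SSSZ, mul(SZ, SSSZ)), mul(Z, Z)))))
  [10] S(S(S(add(S(add(SSZ, mul(SZ, SSSZ))), mul(Z, Z)))))
  [11] S(S(S(S(add(add(SSZ, mul(SZ, SSSZ)), mul(Z, Z))))))
  [12] S(S(S(S(add(S(add(SZ, mul(SZ, SSSZ))), mul(Z, Z))))))
  [13] S(S(S(S(S(add(add(SZ, mul(SZ, SSSZ)), mul(Z, Z)))))))
  [14] S(S(S(S(S(add(S(add(Z, mul(SZ, SSSZ))), mul(Z, Z)))))))
  [15] S(S(S(S(S(S(add(add(Z, mul(SZ, SSSZ)), mul(Z, Z))))))))
  [16] S(S(S(S(S(S(add(mul(SZ, SSSZ), mul(Z, Z))))))))
  [17] S(S(S(S(S(S(add(add(SSSZ, mul(Z, SSSZ)), mul(Z, Z))))))))
  [18] S(S(S(S(S(S(add(S(add(SSZ, mul(Z, SSSZ))), mul(Z, Z))))))))
  [19] S(S(S(S(S(S(S(add(add(SSZ, mul(Z, SSSZ)), mul(Z, Z)))))))))
  [20] S(S(S(S(S(S(S(add(S(add(SZ, mul(Z, SSSZ))), mul(Z, Z)))))))))
  [21] S(S(S(S(S(S(S(S(add(add(SZ, mul(Z, SSSZ)), mul(Z, Z))))))))))
  [22] S(S(S(S(S(S(S(S(add(S(add(Z, mul(Z, SSSZ))), mul(Z, Z))))))))))
  [23] S(S(S(S(S(S(S(S(S(add(add(Z, mul(Z, SSSZ)), mul(Z, Z)))))))))))
  [24] S(S(S(S(S(S(S(S(S(add(mul(Z, SSSZ), mul(Z, Z)))))))))))
  [25] S(S(S(S(S(S(S(S(S(add(Z, mul(Z, Z)))))))))))
  [26] S(S(S(S(S(S(S(S(S(mul(Z, Z))))))))))
  [27] S^9(Z)

Answer: YES — reaches normal form S^9(Z) in 27 ≤ 28 steps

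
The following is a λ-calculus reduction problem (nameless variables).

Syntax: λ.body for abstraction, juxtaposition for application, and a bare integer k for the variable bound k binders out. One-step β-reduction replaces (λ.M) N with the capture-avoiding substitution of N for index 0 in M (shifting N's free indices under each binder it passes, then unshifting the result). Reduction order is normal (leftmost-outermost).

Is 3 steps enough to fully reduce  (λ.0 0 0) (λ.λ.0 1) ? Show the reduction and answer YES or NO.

  start: (λ.0 0 0) (λ.λ.0 1)
  [1] (λ.λ.0 1) (λ.λ.0 1) (λ.λ.0 1)
  [2] (λ.0 (λ.λ.0 1)) (λ.λ.0 1)
  [3] (λ.λ.0 1) (λ.λ.0 1)

Answer: NO — after 3 steps the term is (λ.λ.0 1) (λ.λ.0 1), not yet normal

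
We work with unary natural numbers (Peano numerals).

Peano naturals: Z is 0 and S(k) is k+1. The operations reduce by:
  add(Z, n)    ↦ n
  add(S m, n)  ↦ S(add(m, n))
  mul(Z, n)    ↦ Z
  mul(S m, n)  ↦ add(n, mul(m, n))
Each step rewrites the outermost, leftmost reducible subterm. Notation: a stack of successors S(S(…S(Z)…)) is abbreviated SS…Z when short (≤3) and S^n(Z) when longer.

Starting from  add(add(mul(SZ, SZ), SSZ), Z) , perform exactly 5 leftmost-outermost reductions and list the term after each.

Answer: after 5 steps: S(add(add(mul(Z, SZ), SSZ), Z))

Reduction:
  start: add(add(mul(SZ, SZ), SSZ), Z)
  [1] add(add(add(SZ, mul(Z, SZ)), SSZ), Z)
  [2] add(add(S(add(Z, mul(Z, SZ))), SSZ), Z)
  [3] add(S(add(add(Z, mul(Z, SZ)), SSZ)), Z)
  [4] S(add(add(add(Z, mul(Z, SZ)), SSZ), Z))
  [5] S(add(add(mul(Z, SZ), SSZ), Z))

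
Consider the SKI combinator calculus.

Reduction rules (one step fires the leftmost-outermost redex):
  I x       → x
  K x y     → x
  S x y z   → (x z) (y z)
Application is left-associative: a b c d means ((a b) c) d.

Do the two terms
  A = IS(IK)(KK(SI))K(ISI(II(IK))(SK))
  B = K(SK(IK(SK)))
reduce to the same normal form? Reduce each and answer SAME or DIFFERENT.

Term A:
  start: IS(IK)(KK(SI))K(ISI(II(IK))(SK))
  →1  S(IK)(KK(SI))K(ISI(II(IK))(SK))
  →2  IKK(KK(SI)K)(ISI(II(IK))(SK))
  →3  KK(KK(SI)K)(ISI(II(IK))(SK))
  →4  K(ISI(II(IK))(SK))
  →5  K(SI(II(IK))(SK))
  →6  K(I(SK)(II(IK)(SK)))
  →7  K(SK(II(IK)(SK)))
  →8  K(SK(I(IK)(SK)))
  →9  K(SK(IK(SK)))
  →10  K(SK(K(SK)))

Term B:
  start: K(SK(IK(SK)))
  →1  K(SK(K(SK)))

Answer: SAME — A ⇓ K(SK(K(SK))), B ⇓ K(SK(K(SK)))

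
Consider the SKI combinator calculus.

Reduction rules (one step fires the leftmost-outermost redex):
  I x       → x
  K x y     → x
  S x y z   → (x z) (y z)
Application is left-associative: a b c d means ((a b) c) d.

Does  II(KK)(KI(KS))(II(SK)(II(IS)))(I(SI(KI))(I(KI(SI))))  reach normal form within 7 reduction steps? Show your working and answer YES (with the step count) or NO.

  start: II(KK)(KI(KS))(II(SK)(II(IS)))(I(SI(KI))(I(KI(SI))))
  [1] I(KK)(KI(KS))(II(SK)(II(IS)))(I(SI(KI))(I(KI(SI))))
  [2] KK(KI(KS))(II(SK)(II(IS)))(I(SI(KI))(I(KI(SI))))
  [3] K(II(SK)(II(IS)))(I(SI(KI))(I(KI(SI))))
  [4] II(SK)(II(IS))
  [5] I(SK)(II(IS))
  [6] SK(II(IS))
  [7] SK(I(IS))

Answer: NO — after 7 steps the term is SK(I(IS)), not yet normal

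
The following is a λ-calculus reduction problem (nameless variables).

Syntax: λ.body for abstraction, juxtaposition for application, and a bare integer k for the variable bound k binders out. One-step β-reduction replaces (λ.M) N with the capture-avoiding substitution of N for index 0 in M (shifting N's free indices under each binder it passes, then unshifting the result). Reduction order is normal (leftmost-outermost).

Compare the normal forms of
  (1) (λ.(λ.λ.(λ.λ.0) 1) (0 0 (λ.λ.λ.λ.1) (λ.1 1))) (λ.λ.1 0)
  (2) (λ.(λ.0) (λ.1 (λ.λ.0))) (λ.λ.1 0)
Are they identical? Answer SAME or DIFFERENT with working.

Term A:
  start: (λ.(λ.λ.(λ.λ.0) 1) (0 0 (λ.λ.λ.λ.1) (λ.1 1))) (λ.λ.1 0)
  →1  (λ.λ.(λ.λ.0) 1) ((λ.λ.1 0) (λ.λ.1 0) (λ.λ.λ.λ.1) (λ.(λ.λ.1 0) (λ.λ.1 0)))
  →2  λ.(λ.λ.0) ((λ.λ.1 0) (λ.λ.1 0) (λ.λ.λ.λ.1) (λ.(λ.λ.1 0) (λ.λ.1 0)))
  →3  λ.λ.0

Term B:
  start: (λ.(λ.0) (λ.1 (λ.λ.0))) (λ.λ.1 0)
  →1  (λ.0) (λ.(λ.λ.1 0) (λ.λ.0))
  →2  λ.(λ.λ.1 0) (λ.λ.0)
  →3  λ.λ.(λ.λ.0) 0
  →4  λ.λ.λ.0

Answer: DIFFERENT — A ⇓ λ.λ.0, B ⇓ λ.λ.λ.0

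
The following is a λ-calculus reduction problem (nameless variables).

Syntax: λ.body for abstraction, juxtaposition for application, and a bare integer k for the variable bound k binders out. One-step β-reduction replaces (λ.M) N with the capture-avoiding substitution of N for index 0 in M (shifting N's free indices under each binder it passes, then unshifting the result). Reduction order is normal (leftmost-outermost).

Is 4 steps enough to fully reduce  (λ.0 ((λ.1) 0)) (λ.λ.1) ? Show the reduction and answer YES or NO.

  start: (λ.0 ((λ.1) 0)) (λ.λ.1)
  [1] (λ.λ.1) ((λ.λ.λ.1) (λ.λ.1))
  [2] λ.(λ.λ.λ.1) (λ.λ.1)
  [3] λ.λ.λ.1

Answer: YES — reaches normal form λ.λ.λ.1 in 3 ≤ 4 steps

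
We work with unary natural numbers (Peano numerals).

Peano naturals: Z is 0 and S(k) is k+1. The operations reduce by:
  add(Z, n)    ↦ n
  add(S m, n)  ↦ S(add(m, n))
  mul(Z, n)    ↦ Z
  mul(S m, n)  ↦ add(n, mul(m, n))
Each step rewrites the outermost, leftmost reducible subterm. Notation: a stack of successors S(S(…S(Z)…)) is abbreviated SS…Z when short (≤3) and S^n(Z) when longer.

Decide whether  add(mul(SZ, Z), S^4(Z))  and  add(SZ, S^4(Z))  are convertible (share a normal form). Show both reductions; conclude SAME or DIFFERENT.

Answer: DIFFERENT — A ⇓ S^4(Z), B ⇓ S^5(Z)

Derivation:
Term A:
  start: add(mul(SZ, Z), S^4(Z))
  [1] add(add(Z, mul(Z, Z)), S^4(Z))
  [2] add(mul(Z, Z), S^4(Z))
  [3] add(Z, S^4(Z))
  [4] S^4(Z)

Term B:
  start: add(SZ, S^4(Z))
  [1] S(add(Z, S^4(Z)))
  [2] S^5(Z)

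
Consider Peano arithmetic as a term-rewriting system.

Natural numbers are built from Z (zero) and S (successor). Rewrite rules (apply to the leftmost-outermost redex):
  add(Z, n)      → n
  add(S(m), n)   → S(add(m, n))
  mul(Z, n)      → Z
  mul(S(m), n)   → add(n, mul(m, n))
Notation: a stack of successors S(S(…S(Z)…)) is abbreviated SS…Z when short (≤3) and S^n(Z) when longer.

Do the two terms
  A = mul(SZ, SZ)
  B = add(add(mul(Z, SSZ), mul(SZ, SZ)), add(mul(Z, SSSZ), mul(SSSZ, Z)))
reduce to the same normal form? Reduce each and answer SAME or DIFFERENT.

Term A:
  start: mul(SZ, SZ)
  →1  add(SZ, mul(Z, SZ))
  →2  S(add(Z, mul(Z, SZ)))
  →3  S(mul(Z, SZ))
  →4  SZ

Term B:
  start: add(add(mul(Z, SSZ), mul(SZ, SZ)), add(mul(Z, SSSZ), mul(SSSZ, Z)))
  →1  add(add(Z, mul(SZ, SZ)), add(mul(Z, SSSZ), mul(SSSZ, Z)))
  →2  add(mul(SZ, SZ), add(mul(Z, SSSZ), mul(SSSZ, Z)))
  →3  add(add(SZ, mul(Z, SZ)), add(mul(Z, SSSZ), mul(SSSZ, Z)))
  →4  add(S(add(Z, mul(Z, SZ))), add(mul(Z, SSSZ), mul(SSSZ, Z)))
  →5  S(add(add(Z, mul(Z, SZ)), add(mul(Z, SSSZ), mul(SSSZ, Z))))
  →6  S(add(mul(Z, SZ), add(mul(Z, SSSZ), mul(SSSZ, Z))))
  →7  S(add(Z, add(mul(Z, SSSZ), mul(SSSZ, Z))))
  →8  S(add(mul(Z, SSSZ), mul(SSSZ, Z)))
  →9  S(add(Z, mul(SSSZ, Z)))
  →10  S(mul(SSSZ, Z))
  →11  S(add(Z, mul(SSZ, Z)))
  →12  S(mul(SSZ, Z))
  →13  S(add(Z, mul(SZ, Z)))
  →14  S(mul(SZ, Z))
  →15  S(add(Z, mul(Z, Z)))
  →16  S(mul(Z, Z))
  →17  SZ

Answer: SAME — A ⇓ SZ, B ⇓ SZ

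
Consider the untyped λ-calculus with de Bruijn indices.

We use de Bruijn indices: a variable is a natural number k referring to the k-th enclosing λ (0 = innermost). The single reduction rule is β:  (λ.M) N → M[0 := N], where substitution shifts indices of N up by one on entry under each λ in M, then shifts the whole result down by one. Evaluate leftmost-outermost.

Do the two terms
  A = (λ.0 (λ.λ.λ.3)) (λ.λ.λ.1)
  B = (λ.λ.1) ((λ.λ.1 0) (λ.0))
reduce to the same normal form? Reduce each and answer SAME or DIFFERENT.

Term A:
  start: (λ.0 (λ.λ.λ.3)) (λ.λ.λ.1)
  →1  (λ.λ.λ.1) (λ.λ.λ.λ.λ.λ.1)
  →2  λ.λ.1

Term B:
  start: (λ.λ.1) ((λ.λ.1 0) (λ.0))
  →1  λ.(λ.λ.1 0) (λ.0)
  →2  λ.λ.(λ.0) 0
  →3  λ.λ.0

Answer: DIFFERENT — A ⇓ λ.λ.1, B ⇓ λ.λ.0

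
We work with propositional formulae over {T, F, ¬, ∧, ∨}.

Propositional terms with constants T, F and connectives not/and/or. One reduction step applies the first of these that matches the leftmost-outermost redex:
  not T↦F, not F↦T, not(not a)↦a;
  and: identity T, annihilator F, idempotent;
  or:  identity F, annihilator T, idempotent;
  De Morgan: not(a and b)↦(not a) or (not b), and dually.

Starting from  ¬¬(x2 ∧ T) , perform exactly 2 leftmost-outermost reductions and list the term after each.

Answer: after 2 steps: x2

Working:
  start: ¬¬(x2 ∧ T)
  →1  x2 ∧ T
  →2  x2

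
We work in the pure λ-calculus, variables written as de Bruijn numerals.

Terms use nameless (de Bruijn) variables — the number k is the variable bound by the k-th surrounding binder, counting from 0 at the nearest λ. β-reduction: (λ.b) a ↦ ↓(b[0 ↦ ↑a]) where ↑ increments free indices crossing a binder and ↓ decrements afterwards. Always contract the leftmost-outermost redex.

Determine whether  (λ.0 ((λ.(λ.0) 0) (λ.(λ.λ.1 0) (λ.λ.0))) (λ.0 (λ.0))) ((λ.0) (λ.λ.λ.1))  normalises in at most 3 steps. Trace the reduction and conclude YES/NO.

  start: (λ.0 ((λ.(λ.0) 0) (λ.(λ.λ.1 0) (λ.λ.0))) (λ.0 (λ.0))) ((λ.0) (λ.λ.λ.1))
  →1  (λ.0) (λ.λ.λ.1) ((λ.(λ.0) 0) (λ.(λ.λ.1 0) (λ.λ.0))) (λ.0 (λ.0))
  →2  (λ.λ.λ.1) ((λ.(λ.0) 0) (λ.(λ.λ.1 0) (λ.λ.0))) (λ.0 (λ.0))
  →3  (λ.λ.1) (λ.0 (λ.0))

Answer: NO — after 3 steps the term is (λ.λ.1) (λ.0 (λ.0)), not yet normal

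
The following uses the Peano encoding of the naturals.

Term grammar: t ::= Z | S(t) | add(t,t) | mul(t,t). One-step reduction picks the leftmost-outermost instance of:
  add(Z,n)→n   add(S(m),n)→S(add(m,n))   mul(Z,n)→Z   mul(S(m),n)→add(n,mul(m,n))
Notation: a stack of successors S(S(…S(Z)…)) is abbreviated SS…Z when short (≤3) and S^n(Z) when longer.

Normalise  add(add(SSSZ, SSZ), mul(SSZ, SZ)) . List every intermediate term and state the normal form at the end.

  start: add(add(SSSZ, SSZ), mul(SSZ, SZ))
  [1] add(S(add(SSZ, SSZ)), mul(SSZ, SZ))
  [2] S(add(add(SSZ, SSZ), mul(SSZ, SZ)))
  [3] S(add(S(add(SZ, SSZ)), mul(SSZ, SZ)))
  [4] S(S(add(add(SZ, SSZ), mul(SSZ, SZ))))
  [5] S(S(add(S(add(Z, SSZ)), mul(SSZ, SZ))))
  [6] S(S(S(add(add(Z, SSZ), mul(SSZ, SZ)))))
  [7] S(S(S(add(SSZ, mul(SSZ, SZ)))))
  [8] S(S(S(S(add(SZ, mul(SSZ, SZ))))))
  [9] S(S(S(S(S(add(Z, mul(SSZ, SZ)))))))
  [10] S(S(S(S(S(mul(SSZ, SZ))))))
  [11] S(S(S(S(S(add(SZ, mul(SZ, SZ)))))))
  [12] S(S(S(S(S(S(add(Z, mul(SZ, SZ))))))))
  [13] S(S(S(S(S(S(mul(SZ, SZ)))))))
  [14] S(S(S(S(S(S(add(SZ, mul(Z, SZ))))))))
  [15] S(S(S(S(S(S(S(add(Z, mul(Z, SZ)))))))))
  [16] S(S(S(S(S(S(S(mul(Z, SZ))))))))
  [17] S^7(Z)

Answer: normal form = S^7(Z)  (in 17 steps)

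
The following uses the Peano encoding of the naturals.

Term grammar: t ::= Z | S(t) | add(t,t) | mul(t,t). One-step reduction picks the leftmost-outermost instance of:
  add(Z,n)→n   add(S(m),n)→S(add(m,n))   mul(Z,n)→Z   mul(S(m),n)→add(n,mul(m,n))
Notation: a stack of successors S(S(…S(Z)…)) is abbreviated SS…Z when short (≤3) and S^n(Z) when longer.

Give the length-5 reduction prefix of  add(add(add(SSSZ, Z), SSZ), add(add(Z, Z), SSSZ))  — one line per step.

Answer: after 5 steps: S(add(S(add(add(SZ, Z), SSZ)), add(add(Z, Z), SSSZ)))

Derivation:
  start: add(add(add(SSSZ, Z), SSZ), add(add(Z, Z), SSSZ))
  step 1: add(add(S(add(SSZ, Z)), SSZ), add(add(Z, Z), SSSZ))
  step 2: add(S(add(add(SSZ, Z), SSZ)), add(add(Z, Z), SSSZ))
  step 3: S(add(add(add(SSZ, Z), SSZ), add(add(Z, Z), SSSZ)))
  step 4: S(add(add(S(add(SZ, Z)), SSZ), add(add(Z, Z), SSSZ)))
  step 5: S(add(S(add(add(SZ, Z), SSZ)), add(add(Z, Z), SSSZ)))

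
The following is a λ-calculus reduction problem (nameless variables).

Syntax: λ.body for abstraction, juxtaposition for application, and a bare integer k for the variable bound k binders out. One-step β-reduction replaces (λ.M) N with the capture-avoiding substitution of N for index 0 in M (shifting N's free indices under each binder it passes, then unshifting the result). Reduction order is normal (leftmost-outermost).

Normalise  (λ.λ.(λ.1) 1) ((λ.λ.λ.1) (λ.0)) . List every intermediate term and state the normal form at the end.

  start: (λ.λ.(λ.1) 1) ((λ.λ.λ.1) (λ.0))
  [1] λ.(λ.1) ((λ.λ.λ.1) (λ.0))
  [2] λ.0

Answer: normal form = λ.0  (in 2 steps)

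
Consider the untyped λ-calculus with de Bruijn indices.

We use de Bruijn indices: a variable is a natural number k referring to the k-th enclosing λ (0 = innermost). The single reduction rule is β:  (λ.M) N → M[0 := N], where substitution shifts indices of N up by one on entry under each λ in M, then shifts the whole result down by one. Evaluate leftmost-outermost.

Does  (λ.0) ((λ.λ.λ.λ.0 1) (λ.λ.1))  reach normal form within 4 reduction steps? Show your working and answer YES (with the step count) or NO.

Answer: YES — reaches normal form λ.λ.λ.0 1 in 2 ≤ 4 steps

Derivation:
  start: (λ.0) ((λ.λ.λ.λ.0 1) (λ.λ.1))
  →1  (λ.λ.λ.λ.0 1) (λ.λ.1)
  →2  λ.λ.λ.0 1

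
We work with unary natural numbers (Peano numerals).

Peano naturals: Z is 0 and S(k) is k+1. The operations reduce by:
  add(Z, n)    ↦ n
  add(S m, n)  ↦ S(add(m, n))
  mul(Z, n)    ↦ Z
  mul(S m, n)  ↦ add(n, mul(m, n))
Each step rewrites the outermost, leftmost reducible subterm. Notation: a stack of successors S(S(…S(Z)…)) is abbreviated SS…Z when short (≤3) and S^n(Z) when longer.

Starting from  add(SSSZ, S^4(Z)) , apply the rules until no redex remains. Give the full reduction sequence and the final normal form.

Answer: normal form = S^7(Z)  (in 4 steps)

Reduction:
  start: add(SSSZ, S^4(Z))
  →1  S(add(SSZ, S^4(Z)))
  →2  S(S(add(SZ, S^4(Z))))
  →3  S(S(S(add(Z, S^4(Z)))))
  →4  S^7(Z)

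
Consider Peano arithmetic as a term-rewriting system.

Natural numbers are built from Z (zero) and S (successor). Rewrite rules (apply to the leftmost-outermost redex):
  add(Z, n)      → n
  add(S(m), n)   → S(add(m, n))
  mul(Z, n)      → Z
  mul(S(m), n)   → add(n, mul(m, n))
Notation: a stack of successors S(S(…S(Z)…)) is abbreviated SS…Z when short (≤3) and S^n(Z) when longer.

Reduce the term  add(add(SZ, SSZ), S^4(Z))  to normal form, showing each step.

  start: add(add(SZ, SSZ), S^4(Z))
  [1] add(S(add(Z, SSZ)), S^4(Z))
  [2] S(add(add(Z, SSZ), S^4(Z)))
  [3] S(add(SSZ, S^4(Z)))
  [4] S(S(add(SZ, S^4(Z))))
  [5] S(S(S(add(Z, S^4(Z)))))
  [6] S^7(Z)

Answer: normal form = S^7(Z)  (in 6 steps)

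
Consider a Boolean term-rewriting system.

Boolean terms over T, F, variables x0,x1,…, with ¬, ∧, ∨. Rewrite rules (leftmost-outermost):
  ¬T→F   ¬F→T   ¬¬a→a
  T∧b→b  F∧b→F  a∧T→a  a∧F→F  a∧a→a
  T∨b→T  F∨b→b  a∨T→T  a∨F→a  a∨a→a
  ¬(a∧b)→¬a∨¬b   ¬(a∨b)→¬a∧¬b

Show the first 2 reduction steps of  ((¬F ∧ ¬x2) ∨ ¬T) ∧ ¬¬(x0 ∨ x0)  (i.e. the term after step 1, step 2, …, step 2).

Answer: after 2 steps: (¬x2 ∨ ¬T) ∧ ¬¬(x0 ∨ x0)

Derivation:
  start: ((¬F ∧ ¬x2) ∨ ¬T) ∧ ¬¬(x0 ∨ x0)
  →1  ((T ∧ ¬x2) ∨ ¬T) ∧ ¬¬(x0 ∨ x0)
  →2  (¬x2 ∨ ¬T) ∧ ¬¬(x0 ∨ x0)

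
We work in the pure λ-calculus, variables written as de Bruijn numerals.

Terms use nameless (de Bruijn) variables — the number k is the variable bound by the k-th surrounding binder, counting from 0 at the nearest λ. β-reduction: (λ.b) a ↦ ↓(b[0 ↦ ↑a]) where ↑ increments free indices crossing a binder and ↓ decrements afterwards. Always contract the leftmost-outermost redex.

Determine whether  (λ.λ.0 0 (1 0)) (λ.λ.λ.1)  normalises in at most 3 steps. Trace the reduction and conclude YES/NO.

Answer: YES — reaches normal form λ.0 0 (λ.λ.1) in 2 ≤ 3 steps

Working:
  start: (λ.λ.0 0 (1 0)) (λ.λ.λ.1)
  →1  λ.0 0 ((λ.λ.λ.1) 0)
  →2  λ.0 0 (λ.λ.1)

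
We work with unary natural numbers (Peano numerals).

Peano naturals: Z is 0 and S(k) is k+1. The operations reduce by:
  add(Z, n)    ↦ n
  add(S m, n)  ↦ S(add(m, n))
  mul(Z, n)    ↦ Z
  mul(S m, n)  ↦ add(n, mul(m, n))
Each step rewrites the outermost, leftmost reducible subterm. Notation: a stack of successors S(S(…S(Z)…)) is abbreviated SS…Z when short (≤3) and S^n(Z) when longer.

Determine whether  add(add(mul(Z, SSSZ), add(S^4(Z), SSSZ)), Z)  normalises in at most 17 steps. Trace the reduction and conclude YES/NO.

Answer: YES — reaches normal form S^7(Z) in 15 ≤ 17 steps

Reduction:
  start: add(add(mul(Z, SSSZ), add(S^4(Z), SSSZ)), Z)
  [1] add(add(Z, add(S^4(Z), SSSZ)), Z)
  [2] add(add(S^4(Z), SSSZ), Z)
  [3] add(S(add(SSSZ, SSSZ)), Z)
  [4] S(add(add(SSSZ, SSSZ), Z))
  [5] S(add(S(add(SSZ, SSSZ)), Z))
  [6] S(S(add(add(SSZ, SSSZ), Z)))
  [7] S(S(add(S(add(SZ, SSSZ)), Z)))
  [8] S(S(S(add(add(SZ, SSSZ), Z))))
  [9] S(S(S(add(S(add(Z, SSSZ)), Z))))
  [10] S(S(S(S(add(add(Z, SSSZ), Z)))))
  [11] S(S(S(S(add(SSSZ, Z)))))
  [12] S(S(S(S(S(add(SSZ, Z))))))
  [13] S(S(S(S(S(S(add(SZ, Z)))))))
  [14] S(S(S(S(S(S(S(add(Z, Z))))))))
  [15] S^7(Z)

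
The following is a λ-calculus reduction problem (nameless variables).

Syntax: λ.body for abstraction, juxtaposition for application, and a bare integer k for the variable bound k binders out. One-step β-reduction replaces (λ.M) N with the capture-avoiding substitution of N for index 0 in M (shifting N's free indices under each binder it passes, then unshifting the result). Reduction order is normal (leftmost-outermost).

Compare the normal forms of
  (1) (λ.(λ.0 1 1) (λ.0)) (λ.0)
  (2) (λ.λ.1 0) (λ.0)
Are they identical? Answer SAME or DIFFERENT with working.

Answer: SAME — A ⇓ λ.0, B ⇓ λ.0

Working:
Term A:
  start: (λ.(λ.0 1 1) (λ.0)) (λ.0)
  step 1: (λ.0 (λ.0) (λ.0)) (λ.0)
  step 2: (λ.0) (λ.0) (λ.0)
  step 3: (λ.0) (λ.0)
  step 4: λ.0

Term B:
  start: (λ.λ.1 0) (λ.0)
  step 1: λ.(λ.0) 0
  step 2: λ.0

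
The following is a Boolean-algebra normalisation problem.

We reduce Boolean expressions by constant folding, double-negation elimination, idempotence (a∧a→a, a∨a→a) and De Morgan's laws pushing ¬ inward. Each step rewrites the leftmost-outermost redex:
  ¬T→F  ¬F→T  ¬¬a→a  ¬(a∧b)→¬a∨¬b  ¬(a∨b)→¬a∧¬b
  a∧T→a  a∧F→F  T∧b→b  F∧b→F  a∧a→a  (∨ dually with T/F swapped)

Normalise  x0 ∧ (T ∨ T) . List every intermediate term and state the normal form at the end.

Answer: normal form = x0  (in 2 steps)

Working:
  start: x0 ∧ (T ∨ T)
  [1] x0 ∧ T
  [2] x0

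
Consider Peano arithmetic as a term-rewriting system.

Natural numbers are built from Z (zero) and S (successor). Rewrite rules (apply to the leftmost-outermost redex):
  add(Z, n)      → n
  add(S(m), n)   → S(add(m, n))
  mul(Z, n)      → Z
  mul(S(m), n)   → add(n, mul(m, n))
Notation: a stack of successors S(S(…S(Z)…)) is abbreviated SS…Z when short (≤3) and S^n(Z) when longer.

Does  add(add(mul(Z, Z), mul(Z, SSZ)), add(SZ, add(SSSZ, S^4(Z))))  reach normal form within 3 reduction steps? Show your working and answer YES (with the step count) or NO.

  start: add(add(mul(Z, Z), mul(Z, SSZ)), add(SZ, add(SSSZ, S^4(Z))))
  →1  add(add(Z, mul(Z, SSZ)), add(SZ, add(SSSZ, S^4(Z))))
  →2  add(mul(Z, SSZ), add(SZ, add(SSSZ, S^4(Z))))
  →3  add(Z, add(SZ, add(SSSZ, S^4(Z))))

Answer: NO — after 3 steps the term is add(Z, add(SZ, add(SSSZ, S^4(Z)))), not yet normal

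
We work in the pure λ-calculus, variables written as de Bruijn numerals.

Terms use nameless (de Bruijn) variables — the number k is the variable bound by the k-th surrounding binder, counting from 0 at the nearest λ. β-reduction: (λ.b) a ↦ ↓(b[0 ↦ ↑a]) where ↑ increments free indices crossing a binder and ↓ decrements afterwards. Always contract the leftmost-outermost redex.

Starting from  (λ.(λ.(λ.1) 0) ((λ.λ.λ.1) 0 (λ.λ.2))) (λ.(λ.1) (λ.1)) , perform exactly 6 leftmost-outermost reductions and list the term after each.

  start: (λ.(λ.(λ.1) 0) ((λ.λ.λ.1) 0 (λ.λ.2))) (λ.(λ.1) (λ.1))
  step 1: (λ.(λ.1) 0) ((λ.λ.λ.1) (λ.(λ.1) (λ.1)) (λ.λ.λ.(λ.1) (λ.1)))
  step 2: (λ.(λ.λ.λ.1) (λ.(λ.1) (λ.1)) (λ.λ.λ.(λ.1) (λ.1))) ((λ.λ.λ.1) (λ.(λ.1) (λ.1)) (λ.λ.λ.(λ.1) (λ.1)))
  step 3: (λ.λ.λ.1) (λ.(λ.1) (λ.1)) (λ.λ.λ.(λ.1) (λ.1))
  step 4: (λ.λ.1) (λ.λ.λ.(λ.1) (λ.1))
  step 5: λ.λ.λ.λ.(λ.1) (λ.1)
  step 6: λ.λ.λ.λ.0

Answer: after 6 steps: λ.λ.λ.λ.0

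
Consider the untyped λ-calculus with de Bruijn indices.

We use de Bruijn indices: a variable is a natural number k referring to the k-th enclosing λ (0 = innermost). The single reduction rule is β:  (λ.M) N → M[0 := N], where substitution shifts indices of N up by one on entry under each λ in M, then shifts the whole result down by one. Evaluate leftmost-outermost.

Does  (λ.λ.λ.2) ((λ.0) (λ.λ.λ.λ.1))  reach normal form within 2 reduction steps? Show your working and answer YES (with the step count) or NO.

Answer: YES — reaches normal form λ.λ.λ.λ.λ.λ.1 in 2 ≤ 2 steps

Derivation:
  start: (λ.λ.λ.2) ((λ.0) (λ.λ.λ.λ.1))
  step 1: λ.λ.(λ.0) (λ.λ.λ.λ.1)
  step 2: λ.λ.λ.λ.λ.λ.1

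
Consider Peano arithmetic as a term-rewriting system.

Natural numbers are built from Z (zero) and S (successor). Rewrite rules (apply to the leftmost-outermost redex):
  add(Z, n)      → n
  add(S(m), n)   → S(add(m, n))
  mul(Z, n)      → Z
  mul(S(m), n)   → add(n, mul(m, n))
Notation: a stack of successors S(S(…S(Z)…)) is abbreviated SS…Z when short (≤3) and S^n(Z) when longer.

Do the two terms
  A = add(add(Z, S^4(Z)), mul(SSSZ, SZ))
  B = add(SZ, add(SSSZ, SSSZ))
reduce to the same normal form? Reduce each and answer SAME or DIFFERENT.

Term A:
  start: add(add(Z, S^4(Z)), mul(SSSZ, SZ))
  step 1: add(S^4(Z), mul(SSSZ, SZ))
  step 2: S(add(SSSZ, mul(SSSZ, SZ)))
  step 3: S(S(add(SSZ, mul(SSSZ, SZ))))
  step 4: S(S(S(add(SZ, mul(SSSZ, SZ)))))
  step 5: S(S(S(S(add(Z, mul(SSSZ, SZ))))))
  step 6: S(S(S(S(mul(SSSZ, SZ)))))
  step 7: S(S(S(S(add(SZ, mul(SSZ, SZ))))))
  step 8: S(S(S(S(S(add(Z, mul(SSZ, SZ)))))))
  step 9: S(S(S(S(S(mul(SSZ, SZ))))))
  step 10: S(S(S(S(S(add(SZ, mul(SZ, SZ)))))))
  step 11: S(S(S(S(S(S(add(Z, mul(SZ, SZ))))))))
  step 12: S(S(S(S(S(S(mul(SZ, SZ)))))))
  step 13: S(S(S(S(S(S(add(SZ, mul(Z, SZ))))))))
  step 14: S(S(S(S(S(S(S(add(Z, mul(Z, SZ)))))))))
  step 15: S(S(S(S(S(S(S(mul(Z, SZ))))))))
  step 16: S^7(Z)

Term B:
  start: add(SZ, add(SSSZ, SSSZ))
  step 1: S(add(Z, add(SSSZ, SSSZ)))
  step 2: S(add(SSSZ, SSSZ))
  step 3: S(S(add(SSZ, SSSZ)))
  step 4: S(S(S(add(SZ, SSSZ))))
  step 5: S(S(S(S(add(Z, SSSZ)))))
  step 6: S^7(Z)

Answer: SAME — A ⇓ S^7(Z), B ⇓ S^7(Z)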